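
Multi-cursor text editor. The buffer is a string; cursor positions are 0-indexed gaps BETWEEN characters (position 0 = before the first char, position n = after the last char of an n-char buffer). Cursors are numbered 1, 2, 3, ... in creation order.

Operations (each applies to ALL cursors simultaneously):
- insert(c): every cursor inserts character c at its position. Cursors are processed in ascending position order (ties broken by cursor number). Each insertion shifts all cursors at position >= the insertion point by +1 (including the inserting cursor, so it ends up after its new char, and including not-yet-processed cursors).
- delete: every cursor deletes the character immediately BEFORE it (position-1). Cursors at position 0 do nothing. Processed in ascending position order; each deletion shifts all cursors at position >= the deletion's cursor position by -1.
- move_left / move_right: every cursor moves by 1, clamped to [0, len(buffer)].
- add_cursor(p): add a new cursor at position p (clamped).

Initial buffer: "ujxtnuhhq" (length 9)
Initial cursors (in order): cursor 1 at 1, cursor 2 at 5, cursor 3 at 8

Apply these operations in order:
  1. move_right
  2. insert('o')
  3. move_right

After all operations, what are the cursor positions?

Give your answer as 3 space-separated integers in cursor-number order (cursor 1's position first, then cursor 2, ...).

Answer: 4 9 12

Derivation:
After op 1 (move_right): buffer="ujxtnuhhq" (len 9), cursors c1@2 c2@6 c3@9, authorship .........
After op 2 (insert('o')): buffer="ujoxtnuohhqo" (len 12), cursors c1@3 c2@8 c3@12, authorship ..1....2...3
After op 3 (move_right): buffer="ujoxtnuohhqo" (len 12), cursors c1@4 c2@9 c3@12, authorship ..1....2...3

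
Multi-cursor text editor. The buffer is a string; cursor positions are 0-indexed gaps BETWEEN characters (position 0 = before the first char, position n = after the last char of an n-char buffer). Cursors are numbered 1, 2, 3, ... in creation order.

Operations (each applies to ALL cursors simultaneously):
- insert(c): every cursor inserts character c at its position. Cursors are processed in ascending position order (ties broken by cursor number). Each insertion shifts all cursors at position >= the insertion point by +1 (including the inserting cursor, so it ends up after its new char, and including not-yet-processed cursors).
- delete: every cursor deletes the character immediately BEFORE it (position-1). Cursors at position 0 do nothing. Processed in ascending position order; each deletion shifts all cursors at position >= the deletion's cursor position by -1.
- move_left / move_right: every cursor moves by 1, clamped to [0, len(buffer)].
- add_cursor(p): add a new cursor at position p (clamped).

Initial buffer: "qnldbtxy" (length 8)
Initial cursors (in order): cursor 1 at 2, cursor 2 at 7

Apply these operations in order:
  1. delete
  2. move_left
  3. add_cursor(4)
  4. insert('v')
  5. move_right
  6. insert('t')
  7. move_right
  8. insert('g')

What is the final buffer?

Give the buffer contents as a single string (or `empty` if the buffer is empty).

Answer: vqtlgdbvvtttygg

Derivation:
After op 1 (delete): buffer="qldbty" (len 6), cursors c1@1 c2@5, authorship ......
After op 2 (move_left): buffer="qldbty" (len 6), cursors c1@0 c2@4, authorship ......
After op 3 (add_cursor(4)): buffer="qldbty" (len 6), cursors c1@0 c2@4 c3@4, authorship ......
After op 4 (insert('v')): buffer="vqldbvvty" (len 9), cursors c1@1 c2@7 c3@7, authorship 1....23..
After op 5 (move_right): buffer="vqldbvvty" (len 9), cursors c1@2 c2@8 c3@8, authorship 1....23..
After op 6 (insert('t')): buffer="vqtldbvvttty" (len 12), cursors c1@3 c2@11 c3@11, authorship 1.1...23.23.
After op 7 (move_right): buffer="vqtldbvvttty" (len 12), cursors c1@4 c2@12 c3@12, authorship 1.1...23.23.
After op 8 (insert('g')): buffer="vqtlgdbvvtttygg" (len 15), cursors c1@5 c2@15 c3@15, authorship 1.1.1..23.23.23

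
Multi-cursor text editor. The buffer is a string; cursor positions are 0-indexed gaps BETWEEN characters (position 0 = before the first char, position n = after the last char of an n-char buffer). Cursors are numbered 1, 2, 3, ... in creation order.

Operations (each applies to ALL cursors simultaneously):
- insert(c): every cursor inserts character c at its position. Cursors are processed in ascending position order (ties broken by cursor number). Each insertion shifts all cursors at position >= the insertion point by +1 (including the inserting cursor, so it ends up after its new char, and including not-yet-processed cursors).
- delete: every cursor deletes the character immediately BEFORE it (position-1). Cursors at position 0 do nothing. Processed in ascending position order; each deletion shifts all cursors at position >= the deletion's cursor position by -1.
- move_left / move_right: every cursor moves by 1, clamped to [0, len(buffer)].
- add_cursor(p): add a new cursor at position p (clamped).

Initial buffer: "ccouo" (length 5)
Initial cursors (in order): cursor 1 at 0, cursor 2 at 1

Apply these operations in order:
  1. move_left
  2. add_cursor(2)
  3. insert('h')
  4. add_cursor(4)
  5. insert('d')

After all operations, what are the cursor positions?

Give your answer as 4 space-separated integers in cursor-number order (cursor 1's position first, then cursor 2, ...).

Answer: 4 4 9 7

Derivation:
After op 1 (move_left): buffer="ccouo" (len 5), cursors c1@0 c2@0, authorship .....
After op 2 (add_cursor(2)): buffer="ccouo" (len 5), cursors c1@0 c2@0 c3@2, authorship .....
After op 3 (insert('h')): buffer="hhcchouo" (len 8), cursors c1@2 c2@2 c3@5, authorship 12..3...
After op 4 (add_cursor(4)): buffer="hhcchouo" (len 8), cursors c1@2 c2@2 c4@4 c3@5, authorship 12..3...
After op 5 (insert('d')): buffer="hhddccdhdouo" (len 12), cursors c1@4 c2@4 c4@7 c3@9, authorship 1212..433...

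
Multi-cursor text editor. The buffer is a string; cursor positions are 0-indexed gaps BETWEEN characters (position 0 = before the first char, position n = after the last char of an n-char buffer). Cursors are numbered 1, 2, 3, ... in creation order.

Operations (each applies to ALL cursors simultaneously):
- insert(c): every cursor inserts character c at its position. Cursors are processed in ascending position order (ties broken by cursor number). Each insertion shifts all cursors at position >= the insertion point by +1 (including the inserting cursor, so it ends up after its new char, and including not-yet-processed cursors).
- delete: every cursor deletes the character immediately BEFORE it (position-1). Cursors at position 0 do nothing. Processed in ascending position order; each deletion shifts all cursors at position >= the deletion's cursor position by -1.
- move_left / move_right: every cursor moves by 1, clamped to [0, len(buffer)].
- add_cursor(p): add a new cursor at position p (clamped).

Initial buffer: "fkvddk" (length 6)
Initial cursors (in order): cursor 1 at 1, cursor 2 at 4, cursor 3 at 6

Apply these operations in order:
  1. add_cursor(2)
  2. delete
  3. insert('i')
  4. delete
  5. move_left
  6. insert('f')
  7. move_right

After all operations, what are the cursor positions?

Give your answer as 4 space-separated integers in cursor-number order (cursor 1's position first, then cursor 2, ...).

Answer: 4 4 6 4

Derivation:
After op 1 (add_cursor(2)): buffer="fkvddk" (len 6), cursors c1@1 c4@2 c2@4 c3@6, authorship ......
After op 2 (delete): buffer="vd" (len 2), cursors c1@0 c4@0 c2@1 c3@2, authorship ..
After op 3 (insert('i')): buffer="iividi" (len 6), cursors c1@2 c4@2 c2@4 c3@6, authorship 14.2.3
After op 4 (delete): buffer="vd" (len 2), cursors c1@0 c4@0 c2@1 c3@2, authorship ..
After op 5 (move_left): buffer="vd" (len 2), cursors c1@0 c2@0 c4@0 c3@1, authorship ..
After op 6 (insert('f')): buffer="fffvfd" (len 6), cursors c1@3 c2@3 c4@3 c3@5, authorship 124.3.
After op 7 (move_right): buffer="fffvfd" (len 6), cursors c1@4 c2@4 c4@4 c3@6, authorship 124.3.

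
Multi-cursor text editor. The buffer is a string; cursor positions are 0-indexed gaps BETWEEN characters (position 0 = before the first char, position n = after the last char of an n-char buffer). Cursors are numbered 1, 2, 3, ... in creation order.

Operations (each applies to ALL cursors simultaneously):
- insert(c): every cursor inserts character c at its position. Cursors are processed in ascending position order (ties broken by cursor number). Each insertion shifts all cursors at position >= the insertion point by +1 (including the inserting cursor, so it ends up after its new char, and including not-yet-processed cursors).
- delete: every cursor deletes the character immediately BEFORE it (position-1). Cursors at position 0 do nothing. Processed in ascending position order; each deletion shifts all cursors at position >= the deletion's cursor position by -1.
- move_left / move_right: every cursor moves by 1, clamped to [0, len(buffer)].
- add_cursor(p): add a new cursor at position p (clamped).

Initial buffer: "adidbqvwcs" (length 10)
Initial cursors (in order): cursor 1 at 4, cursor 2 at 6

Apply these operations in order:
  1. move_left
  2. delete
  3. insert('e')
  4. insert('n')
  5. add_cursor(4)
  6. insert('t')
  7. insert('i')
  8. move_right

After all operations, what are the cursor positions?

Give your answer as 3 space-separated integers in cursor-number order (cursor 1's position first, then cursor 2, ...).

After op 1 (move_left): buffer="adidbqvwcs" (len 10), cursors c1@3 c2@5, authorship ..........
After op 2 (delete): buffer="addqvwcs" (len 8), cursors c1@2 c2@3, authorship ........
After op 3 (insert('e')): buffer="adedeqvwcs" (len 10), cursors c1@3 c2@5, authorship ..1.2.....
After op 4 (insert('n')): buffer="adendenqvwcs" (len 12), cursors c1@4 c2@7, authorship ..11.22.....
After op 5 (add_cursor(4)): buffer="adendenqvwcs" (len 12), cursors c1@4 c3@4 c2@7, authorship ..11.22.....
After op 6 (insert('t')): buffer="adenttdentqvwcs" (len 15), cursors c1@6 c3@6 c2@10, authorship ..1113.222.....
After op 7 (insert('i')): buffer="adenttiidentiqvwcs" (len 18), cursors c1@8 c3@8 c2@13, authorship ..111313.2222.....
After op 8 (move_right): buffer="adenttiidentiqvwcs" (len 18), cursors c1@9 c3@9 c2@14, authorship ..111313.2222.....

Answer: 9 14 9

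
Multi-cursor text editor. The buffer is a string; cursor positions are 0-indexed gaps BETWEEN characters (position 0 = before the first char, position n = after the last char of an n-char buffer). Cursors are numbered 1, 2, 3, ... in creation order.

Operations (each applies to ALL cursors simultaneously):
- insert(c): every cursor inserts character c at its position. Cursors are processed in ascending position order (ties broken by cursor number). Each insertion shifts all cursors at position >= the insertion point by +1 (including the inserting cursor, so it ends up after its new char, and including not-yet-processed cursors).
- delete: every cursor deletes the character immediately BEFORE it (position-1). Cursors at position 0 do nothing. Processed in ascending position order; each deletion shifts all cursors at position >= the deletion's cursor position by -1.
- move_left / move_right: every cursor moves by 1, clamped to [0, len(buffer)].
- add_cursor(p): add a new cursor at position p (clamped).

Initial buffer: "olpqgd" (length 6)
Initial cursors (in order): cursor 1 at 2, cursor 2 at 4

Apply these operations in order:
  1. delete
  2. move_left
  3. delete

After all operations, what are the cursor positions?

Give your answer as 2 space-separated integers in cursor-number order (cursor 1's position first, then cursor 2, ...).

Answer: 0 0

Derivation:
After op 1 (delete): buffer="opgd" (len 4), cursors c1@1 c2@2, authorship ....
After op 2 (move_left): buffer="opgd" (len 4), cursors c1@0 c2@1, authorship ....
After op 3 (delete): buffer="pgd" (len 3), cursors c1@0 c2@0, authorship ...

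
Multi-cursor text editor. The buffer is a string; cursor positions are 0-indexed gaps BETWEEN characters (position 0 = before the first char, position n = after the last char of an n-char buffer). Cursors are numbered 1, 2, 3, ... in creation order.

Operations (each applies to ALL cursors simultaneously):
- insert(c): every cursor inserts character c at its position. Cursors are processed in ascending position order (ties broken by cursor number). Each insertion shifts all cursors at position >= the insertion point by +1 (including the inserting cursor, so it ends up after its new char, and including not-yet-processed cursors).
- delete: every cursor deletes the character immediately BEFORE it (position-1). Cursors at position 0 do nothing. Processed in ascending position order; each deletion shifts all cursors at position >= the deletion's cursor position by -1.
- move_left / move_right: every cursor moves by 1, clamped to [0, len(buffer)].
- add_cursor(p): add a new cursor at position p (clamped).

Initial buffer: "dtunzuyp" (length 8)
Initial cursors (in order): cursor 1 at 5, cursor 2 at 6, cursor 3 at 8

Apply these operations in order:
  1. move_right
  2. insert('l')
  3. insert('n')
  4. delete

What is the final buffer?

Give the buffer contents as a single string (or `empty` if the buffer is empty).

After op 1 (move_right): buffer="dtunzuyp" (len 8), cursors c1@6 c2@7 c3@8, authorship ........
After op 2 (insert('l')): buffer="dtunzulylpl" (len 11), cursors c1@7 c2@9 c3@11, authorship ......1.2.3
After op 3 (insert('n')): buffer="dtunzulnylnpln" (len 14), cursors c1@8 c2@11 c3@14, authorship ......11.22.33
After op 4 (delete): buffer="dtunzulylpl" (len 11), cursors c1@7 c2@9 c3@11, authorship ......1.2.3

Answer: dtunzulylpl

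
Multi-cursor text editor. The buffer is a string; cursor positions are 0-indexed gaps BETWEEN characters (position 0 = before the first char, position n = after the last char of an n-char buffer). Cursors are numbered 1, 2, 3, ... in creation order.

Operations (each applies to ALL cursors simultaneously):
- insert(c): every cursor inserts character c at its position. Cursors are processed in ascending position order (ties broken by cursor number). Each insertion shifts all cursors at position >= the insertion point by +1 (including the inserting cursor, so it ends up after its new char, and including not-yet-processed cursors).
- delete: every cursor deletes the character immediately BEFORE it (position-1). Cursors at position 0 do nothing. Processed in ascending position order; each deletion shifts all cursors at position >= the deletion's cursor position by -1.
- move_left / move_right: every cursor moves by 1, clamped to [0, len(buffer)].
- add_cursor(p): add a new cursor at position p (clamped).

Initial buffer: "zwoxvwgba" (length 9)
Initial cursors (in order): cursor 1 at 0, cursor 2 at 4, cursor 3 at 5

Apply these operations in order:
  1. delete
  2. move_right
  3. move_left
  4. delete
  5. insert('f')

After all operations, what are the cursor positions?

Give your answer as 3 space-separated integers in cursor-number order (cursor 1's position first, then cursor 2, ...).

After op 1 (delete): buffer="zwowgba" (len 7), cursors c1@0 c2@3 c3@3, authorship .......
After op 2 (move_right): buffer="zwowgba" (len 7), cursors c1@1 c2@4 c3@4, authorship .......
After op 3 (move_left): buffer="zwowgba" (len 7), cursors c1@0 c2@3 c3@3, authorship .......
After op 4 (delete): buffer="zwgba" (len 5), cursors c1@0 c2@1 c3@1, authorship .....
After op 5 (insert('f')): buffer="fzffwgba" (len 8), cursors c1@1 c2@4 c3@4, authorship 1.23....

Answer: 1 4 4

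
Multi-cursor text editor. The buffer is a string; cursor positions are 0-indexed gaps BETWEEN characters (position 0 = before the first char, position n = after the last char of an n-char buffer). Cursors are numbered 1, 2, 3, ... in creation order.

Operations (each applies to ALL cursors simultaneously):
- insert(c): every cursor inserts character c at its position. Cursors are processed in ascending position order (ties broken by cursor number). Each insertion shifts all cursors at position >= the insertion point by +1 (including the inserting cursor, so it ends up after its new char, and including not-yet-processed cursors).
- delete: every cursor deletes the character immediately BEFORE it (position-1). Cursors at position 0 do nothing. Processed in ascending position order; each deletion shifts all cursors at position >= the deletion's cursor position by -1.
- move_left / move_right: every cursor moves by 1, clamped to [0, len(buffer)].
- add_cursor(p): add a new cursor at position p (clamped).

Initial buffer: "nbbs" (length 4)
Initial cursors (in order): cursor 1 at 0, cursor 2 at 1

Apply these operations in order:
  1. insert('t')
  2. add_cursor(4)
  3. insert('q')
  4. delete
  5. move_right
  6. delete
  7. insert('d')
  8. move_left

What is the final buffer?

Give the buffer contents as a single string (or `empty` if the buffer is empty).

Answer: tdtdds

Derivation:
After op 1 (insert('t')): buffer="tntbbs" (len 6), cursors c1@1 c2@3, authorship 1.2...
After op 2 (add_cursor(4)): buffer="tntbbs" (len 6), cursors c1@1 c2@3 c3@4, authorship 1.2...
After op 3 (insert('q')): buffer="tqntqbqbs" (len 9), cursors c1@2 c2@5 c3@7, authorship 11.22.3..
After op 4 (delete): buffer="tntbbs" (len 6), cursors c1@1 c2@3 c3@4, authorship 1.2...
After op 5 (move_right): buffer="tntbbs" (len 6), cursors c1@2 c2@4 c3@5, authorship 1.2...
After op 6 (delete): buffer="tts" (len 3), cursors c1@1 c2@2 c3@2, authorship 12.
After op 7 (insert('d')): buffer="tdtdds" (len 6), cursors c1@2 c2@5 c3@5, authorship 11223.
After op 8 (move_left): buffer="tdtdds" (len 6), cursors c1@1 c2@4 c3@4, authorship 11223.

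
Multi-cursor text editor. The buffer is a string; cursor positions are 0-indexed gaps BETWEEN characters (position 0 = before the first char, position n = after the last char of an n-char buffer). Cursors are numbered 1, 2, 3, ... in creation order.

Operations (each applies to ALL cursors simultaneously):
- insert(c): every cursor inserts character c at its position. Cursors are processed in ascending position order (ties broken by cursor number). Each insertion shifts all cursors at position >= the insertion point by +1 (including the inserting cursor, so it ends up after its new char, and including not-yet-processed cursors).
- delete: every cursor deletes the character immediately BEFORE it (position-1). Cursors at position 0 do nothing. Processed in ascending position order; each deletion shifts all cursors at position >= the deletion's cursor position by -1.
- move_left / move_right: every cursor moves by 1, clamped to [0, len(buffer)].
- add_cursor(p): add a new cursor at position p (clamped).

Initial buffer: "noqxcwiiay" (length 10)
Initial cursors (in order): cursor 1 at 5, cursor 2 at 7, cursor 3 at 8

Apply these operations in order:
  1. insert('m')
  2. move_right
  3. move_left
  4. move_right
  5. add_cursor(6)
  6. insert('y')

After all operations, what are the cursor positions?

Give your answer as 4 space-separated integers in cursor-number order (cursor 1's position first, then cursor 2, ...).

After op 1 (insert('m')): buffer="noqxcmwimimay" (len 13), cursors c1@6 c2@9 c3@11, authorship .....1..2.3..
After op 2 (move_right): buffer="noqxcmwimimay" (len 13), cursors c1@7 c2@10 c3@12, authorship .....1..2.3..
After op 3 (move_left): buffer="noqxcmwimimay" (len 13), cursors c1@6 c2@9 c3@11, authorship .....1..2.3..
After op 4 (move_right): buffer="noqxcmwimimay" (len 13), cursors c1@7 c2@10 c3@12, authorship .....1..2.3..
After op 5 (add_cursor(6)): buffer="noqxcmwimimay" (len 13), cursors c4@6 c1@7 c2@10 c3@12, authorship .....1..2.3..
After op 6 (insert('y')): buffer="noqxcmywyimiymayy" (len 17), cursors c4@7 c1@9 c2@13 c3@16, authorship .....14.1.2.23.3.

Answer: 9 13 16 7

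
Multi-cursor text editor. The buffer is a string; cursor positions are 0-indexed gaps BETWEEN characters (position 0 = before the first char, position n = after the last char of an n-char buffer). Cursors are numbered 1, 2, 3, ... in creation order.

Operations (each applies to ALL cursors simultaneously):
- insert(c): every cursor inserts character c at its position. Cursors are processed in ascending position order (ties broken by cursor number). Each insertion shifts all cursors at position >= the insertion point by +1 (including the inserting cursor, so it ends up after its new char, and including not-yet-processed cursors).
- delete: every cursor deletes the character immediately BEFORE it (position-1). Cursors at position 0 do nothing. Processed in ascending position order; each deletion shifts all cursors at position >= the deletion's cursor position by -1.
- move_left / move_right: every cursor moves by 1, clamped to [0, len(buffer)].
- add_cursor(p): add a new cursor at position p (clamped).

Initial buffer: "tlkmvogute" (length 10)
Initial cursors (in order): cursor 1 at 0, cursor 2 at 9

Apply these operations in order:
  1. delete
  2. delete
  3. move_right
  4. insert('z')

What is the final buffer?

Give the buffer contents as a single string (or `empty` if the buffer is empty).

Answer: tzlkmvogez

Derivation:
After op 1 (delete): buffer="tlkmvogue" (len 9), cursors c1@0 c2@8, authorship .........
After op 2 (delete): buffer="tlkmvoge" (len 8), cursors c1@0 c2@7, authorship ........
After op 3 (move_right): buffer="tlkmvoge" (len 8), cursors c1@1 c2@8, authorship ........
After op 4 (insert('z')): buffer="tzlkmvogez" (len 10), cursors c1@2 c2@10, authorship .1.......2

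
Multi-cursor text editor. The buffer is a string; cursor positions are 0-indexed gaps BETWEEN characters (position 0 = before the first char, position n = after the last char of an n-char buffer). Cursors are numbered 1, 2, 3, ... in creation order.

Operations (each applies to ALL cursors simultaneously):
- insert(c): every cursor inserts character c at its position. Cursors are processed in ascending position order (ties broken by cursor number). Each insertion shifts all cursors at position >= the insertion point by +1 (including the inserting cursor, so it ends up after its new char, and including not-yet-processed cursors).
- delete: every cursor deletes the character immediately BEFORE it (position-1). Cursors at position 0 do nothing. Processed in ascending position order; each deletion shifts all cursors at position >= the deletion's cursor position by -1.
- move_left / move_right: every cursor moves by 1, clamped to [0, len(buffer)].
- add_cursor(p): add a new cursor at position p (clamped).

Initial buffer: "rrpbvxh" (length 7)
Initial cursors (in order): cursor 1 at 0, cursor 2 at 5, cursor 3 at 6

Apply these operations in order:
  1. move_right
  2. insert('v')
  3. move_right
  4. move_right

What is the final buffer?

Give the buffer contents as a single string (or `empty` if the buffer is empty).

After op 1 (move_right): buffer="rrpbvxh" (len 7), cursors c1@1 c2@6 c3@7, authorship .......
After op 2 (insert('v')): buffer="rvrpbvxvhv" (len 10), cursors c1@2 c2@8 c3@10, authorship .1.....2.3
After op 3 (move_right): buffer="rvrpbvxvhv" (len 10), cursors c1@3 c2@9 c3@10, authorship .1.....2.3
After op 4 (move_right): buffer="rvrpbvxvhv" (len 10), cursors c1@4 c2@10 c3@10, authorship .1.....2.3

Answer: rvrpbvxvhv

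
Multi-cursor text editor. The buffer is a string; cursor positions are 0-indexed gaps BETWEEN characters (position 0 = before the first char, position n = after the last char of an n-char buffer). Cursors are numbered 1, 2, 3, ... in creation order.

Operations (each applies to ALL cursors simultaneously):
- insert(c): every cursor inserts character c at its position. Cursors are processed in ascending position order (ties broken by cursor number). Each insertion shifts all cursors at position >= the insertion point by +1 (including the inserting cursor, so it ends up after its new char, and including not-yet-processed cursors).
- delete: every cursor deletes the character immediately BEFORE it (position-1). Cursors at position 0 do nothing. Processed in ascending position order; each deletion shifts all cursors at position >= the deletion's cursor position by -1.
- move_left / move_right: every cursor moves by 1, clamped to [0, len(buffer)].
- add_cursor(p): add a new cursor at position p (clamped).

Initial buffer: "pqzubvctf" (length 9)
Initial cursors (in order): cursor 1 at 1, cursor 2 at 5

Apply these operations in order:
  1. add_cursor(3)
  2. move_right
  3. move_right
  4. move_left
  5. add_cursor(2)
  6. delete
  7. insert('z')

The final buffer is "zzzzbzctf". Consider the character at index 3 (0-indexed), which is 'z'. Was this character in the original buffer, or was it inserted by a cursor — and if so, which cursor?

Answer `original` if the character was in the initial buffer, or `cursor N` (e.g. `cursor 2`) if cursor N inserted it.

After op 1 (add_cursor(3)): buffer="pqzubvctf" (len 9), cursors c1@1 c3@3 c2@5, authorship .........
After op 2 (move_right): buffer="pqzubvctf" (len 9), cursors c1@2 c3@4 c2@6, authorship .........
After op 3 (move_right): buffer="pqzubvctf" (len 9), cursors c1@3 c3@5 c2@7, authorship .........
After op 4 (move_left): buffer="pqzubvctf" (len 9), cursors c1@2 c3@4 c2@6, authorship .........
After op 5 (add_cursor(2)): buffer="pqzubvctf" (len 9), cursors c1@2 c4@2 c3@4 c2@6, authorship .........
After op 6 (delete): buffer="zbctf" (len 5), cursors c1@0 c4@0 c3@1 c2@2, authorship .....
After op 7 (insert('z')): buffer="zzzzbzctf" (len 9), cursors c1@2 c4@2 c3@4 c2@6, authorship 14.3.2...
Authorship (.=original, N=cursor N): 1 4 . 3 . 2 . . .
Index 3: author = 3

Answer: cursor 3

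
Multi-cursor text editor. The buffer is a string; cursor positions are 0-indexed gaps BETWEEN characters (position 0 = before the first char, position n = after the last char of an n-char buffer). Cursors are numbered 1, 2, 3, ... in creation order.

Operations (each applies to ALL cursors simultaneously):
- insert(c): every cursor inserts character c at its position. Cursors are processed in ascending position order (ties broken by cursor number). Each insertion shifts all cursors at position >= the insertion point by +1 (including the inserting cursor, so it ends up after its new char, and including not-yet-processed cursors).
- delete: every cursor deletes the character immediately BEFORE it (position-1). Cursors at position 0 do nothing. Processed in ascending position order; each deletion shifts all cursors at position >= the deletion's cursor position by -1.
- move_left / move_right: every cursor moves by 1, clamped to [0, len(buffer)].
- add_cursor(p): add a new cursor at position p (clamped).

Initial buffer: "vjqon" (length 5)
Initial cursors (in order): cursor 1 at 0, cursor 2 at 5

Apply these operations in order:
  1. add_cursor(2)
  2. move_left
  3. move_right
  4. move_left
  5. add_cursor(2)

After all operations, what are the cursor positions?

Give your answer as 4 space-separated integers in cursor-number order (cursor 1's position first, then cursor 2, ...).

Answer: 0 4 1 2

Derivation:
After op 1 (add_cursor(2)): buffer="vjqon" (len 5), cursors c1@0 c3@2 c2@5, authorship .....
After op 2 (move_left): buffer="vjqon" (len 5), cursors c1@0 c3@1 c2@4, authorship .....
After op 3 (move_right): buffer="vjqon" (len 5), cursors c1@1 c3@2 c2@5, authorship .....
After op 4 (move_left): buffer="vjqon" (len 5), cursors c1@0 c3@1 c2@4, authorship .....
After op 5 (add_cursor(2)): buffer="vjqon" (len 5), cursors c1@0 c3@1 c4@2 c2@4, authorship .....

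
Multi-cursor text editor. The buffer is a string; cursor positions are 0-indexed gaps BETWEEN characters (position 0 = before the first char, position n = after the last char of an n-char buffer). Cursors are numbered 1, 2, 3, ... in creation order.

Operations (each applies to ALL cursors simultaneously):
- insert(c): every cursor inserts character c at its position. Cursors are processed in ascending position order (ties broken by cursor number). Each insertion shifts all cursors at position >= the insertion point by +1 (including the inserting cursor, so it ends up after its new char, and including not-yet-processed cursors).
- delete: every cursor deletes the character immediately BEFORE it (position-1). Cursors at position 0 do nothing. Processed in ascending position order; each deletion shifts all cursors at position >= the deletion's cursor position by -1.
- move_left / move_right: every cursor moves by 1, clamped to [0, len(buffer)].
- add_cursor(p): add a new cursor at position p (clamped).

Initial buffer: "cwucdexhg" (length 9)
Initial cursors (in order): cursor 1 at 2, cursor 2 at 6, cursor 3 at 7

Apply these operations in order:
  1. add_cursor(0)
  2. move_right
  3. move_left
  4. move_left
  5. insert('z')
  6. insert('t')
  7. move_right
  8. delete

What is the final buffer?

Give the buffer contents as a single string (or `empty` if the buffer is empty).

Answer: ztztucdztzthg

Derivation:
After op 1 (add_cursor(0)): buffer="cwucdexhg" (len 9), cursors c4@0 c1@2 c2@6 c3@7, authorship .........
After op 2 (move_right): buffer="cwucdexhg" (len 9), cursors c4@1 c1@3 c2@7 c3@8, authorship .........
After op 3 (move_left): buffer="cwucdexhg" (len 9), cursors c4@0 c1@2 c2@6 c3@7, authorship .........
After op 4 (move_left): buffer="cwucdexhg" (len 9), cursors c4@0 c1@1 c2@5 c3@6, authorship .........
After op 5 (insert('z')): buffer="zczwucdzezxhg" (len 13), cursors c4@1 c1@3 c2@8 c3@10, authorship 4.1....2.3...
After op 6 (insert('t')): buffer="ztcztwucdzteztxhg" (len 17), cursors c4@2 c1@5 c2@11 c3@14, authorship 44.11....22.33...
After op 7 (move_right): buffer="ztcztwucdzteztxhg" (len 17), cursors c4@3 c1@6 c2@12 c3@15, authorship 44.11....22.33...
After op 8 (delete): buffer="ztztucdztzthg" (len 13), cursors c4@2 c1@4 c2@9 c3@11, authorship 4411...2233..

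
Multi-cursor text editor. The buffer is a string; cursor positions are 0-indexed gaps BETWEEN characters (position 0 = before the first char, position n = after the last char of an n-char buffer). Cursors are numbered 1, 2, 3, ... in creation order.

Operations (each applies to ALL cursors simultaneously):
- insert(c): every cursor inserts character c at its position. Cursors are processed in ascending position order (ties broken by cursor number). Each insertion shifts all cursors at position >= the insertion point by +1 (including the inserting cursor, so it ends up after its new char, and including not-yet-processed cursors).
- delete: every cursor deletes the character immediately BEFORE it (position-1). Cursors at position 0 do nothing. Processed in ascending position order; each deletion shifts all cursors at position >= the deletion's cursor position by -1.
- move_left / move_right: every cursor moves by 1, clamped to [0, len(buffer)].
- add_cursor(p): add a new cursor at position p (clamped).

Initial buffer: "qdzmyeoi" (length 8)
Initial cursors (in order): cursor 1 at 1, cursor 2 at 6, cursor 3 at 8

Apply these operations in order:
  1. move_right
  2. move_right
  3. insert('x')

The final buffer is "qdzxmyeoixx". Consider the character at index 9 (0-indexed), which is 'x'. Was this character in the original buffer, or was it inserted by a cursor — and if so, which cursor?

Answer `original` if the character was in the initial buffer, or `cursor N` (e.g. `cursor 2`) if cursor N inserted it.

After op 1 (move_right): buffer="qdzmyeoi" (len 8), cursors c1@2 c2@7 c3@8, authorship ........
After op 2 (move_right): buffer="qdzmyeoi" (len 8), cursors c1@3 c2@8 c3@8, authorship ........
After op 3 (insert('x')): buffer="qdzxmyeoixx" (len 11), cursors c1@4 c2@11 c3@11, authorship ...1.....23
Authorship (.=original, N=cursor N): . . . 1 . . . . . 2 3
Index 9: author = 2

Answer: cursor 2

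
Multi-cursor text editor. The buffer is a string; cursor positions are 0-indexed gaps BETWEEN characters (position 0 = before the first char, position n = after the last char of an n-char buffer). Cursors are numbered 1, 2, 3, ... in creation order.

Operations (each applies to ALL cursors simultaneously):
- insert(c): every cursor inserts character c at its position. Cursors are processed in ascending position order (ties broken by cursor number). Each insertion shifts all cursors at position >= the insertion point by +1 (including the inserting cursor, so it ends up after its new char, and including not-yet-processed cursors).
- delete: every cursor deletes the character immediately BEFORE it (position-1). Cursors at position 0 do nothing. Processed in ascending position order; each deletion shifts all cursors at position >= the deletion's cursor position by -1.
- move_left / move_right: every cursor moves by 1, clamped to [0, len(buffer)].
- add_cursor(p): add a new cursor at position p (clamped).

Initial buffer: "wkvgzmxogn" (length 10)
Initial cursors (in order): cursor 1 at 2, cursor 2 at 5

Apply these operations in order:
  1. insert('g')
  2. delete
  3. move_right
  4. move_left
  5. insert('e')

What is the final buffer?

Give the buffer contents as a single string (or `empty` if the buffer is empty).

After op 1 (insert('g')): buffer="wkgvgzgmxogn" (len 12), cursors c1@3 c2@7, authorship ..1...2.....
After op 2 (delete): buffer="wkvgzmxogn" (len 10), cursors c1@2 c2@5, authorship ..........
After op 3 (move_right): buffer="wkvgzmxogn" (len 10), cursors c1@3 c2@6, authorship ..........
After op 4 (move_left): buffer="wkvgzmxogn" (len 10), cursors c1@2 c2@5, authorship ..........
After op 5 (insert('e')): buffer="wkevgzemxogn" (len 12), cursors c1@3 c2@7, authorship ..1...2.....

Answer: wkevgzemxogn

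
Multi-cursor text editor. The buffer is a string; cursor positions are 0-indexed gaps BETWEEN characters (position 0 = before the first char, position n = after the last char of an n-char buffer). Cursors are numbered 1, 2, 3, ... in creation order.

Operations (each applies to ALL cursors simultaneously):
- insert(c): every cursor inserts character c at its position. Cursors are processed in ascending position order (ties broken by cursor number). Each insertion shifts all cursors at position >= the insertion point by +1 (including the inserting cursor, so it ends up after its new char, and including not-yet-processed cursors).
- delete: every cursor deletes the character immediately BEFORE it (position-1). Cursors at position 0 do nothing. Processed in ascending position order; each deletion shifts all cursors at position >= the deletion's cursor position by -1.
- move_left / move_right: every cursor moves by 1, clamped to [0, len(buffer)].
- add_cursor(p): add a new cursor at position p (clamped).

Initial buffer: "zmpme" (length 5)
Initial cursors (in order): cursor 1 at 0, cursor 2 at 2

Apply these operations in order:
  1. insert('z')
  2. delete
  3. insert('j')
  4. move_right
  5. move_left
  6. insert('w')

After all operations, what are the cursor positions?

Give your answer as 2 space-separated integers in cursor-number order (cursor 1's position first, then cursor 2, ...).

After op 1 (insert('z')): buffer="zzmzpme" (len 7), cursors c1@1 c2@4, authorship 1..2...
After op 2 (delete): buffer="zmpme" (len 5), cursors c1@0 c2@2, authorship .....
After op 3 (insert('j')): buffer="jzmjpme" (len 7), cursors c1@1 c2@4, authorship 1..2...
After op 4 (move_right): buffer="jzmjpme" (len 7), cursors c1@2 c2@5, authorship 1..2...
After op 5 (move_left): buffer="jzmjpme" (len 7), cursors c1@1 c2@4, authorship 1..2...
After op 6 (insert('w')): buffer="jwzmjwpme" (len 9), cursors c1@2 c2@6, authorship 11..22...

Answer: 2 6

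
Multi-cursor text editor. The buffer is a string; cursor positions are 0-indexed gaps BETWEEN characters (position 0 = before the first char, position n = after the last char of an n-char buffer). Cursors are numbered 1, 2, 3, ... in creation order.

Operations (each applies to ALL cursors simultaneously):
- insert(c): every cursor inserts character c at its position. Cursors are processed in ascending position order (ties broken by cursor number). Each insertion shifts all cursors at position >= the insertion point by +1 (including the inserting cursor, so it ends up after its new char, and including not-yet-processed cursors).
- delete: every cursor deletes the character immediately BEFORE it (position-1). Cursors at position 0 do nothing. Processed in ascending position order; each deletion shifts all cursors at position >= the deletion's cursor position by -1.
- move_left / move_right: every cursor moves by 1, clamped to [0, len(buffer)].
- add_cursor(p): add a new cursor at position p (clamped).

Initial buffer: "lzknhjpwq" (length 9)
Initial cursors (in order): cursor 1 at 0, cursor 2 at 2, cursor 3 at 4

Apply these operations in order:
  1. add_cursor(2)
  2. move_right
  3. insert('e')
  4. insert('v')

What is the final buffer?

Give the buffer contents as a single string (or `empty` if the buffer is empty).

After op 1 (add_cursor(2)): buffer="lzknhjpwq" (len 9), cursors c1@0 c2@2 c4@2 c3@4, authorship .........
After op 2 (move_right): buffer="lzknhjpwq" (len 9), cursors c1@1 c2@3 c4@3 c3@5, authorship .........
After op 3 (insert('e')): buffer="lezkeenhejpwq" (len 13), cursors c1@2 c2@6 c4@6 c3@9, authorship .1..24..3....
After op 4 (insert('v')): buffer="levzkeevvnhevjpwq" (len 17), cursors c1@3 c2@9 c4@9 c3@13, authorship .11..2424..33....

Answer: levzkeevvnhevjpwq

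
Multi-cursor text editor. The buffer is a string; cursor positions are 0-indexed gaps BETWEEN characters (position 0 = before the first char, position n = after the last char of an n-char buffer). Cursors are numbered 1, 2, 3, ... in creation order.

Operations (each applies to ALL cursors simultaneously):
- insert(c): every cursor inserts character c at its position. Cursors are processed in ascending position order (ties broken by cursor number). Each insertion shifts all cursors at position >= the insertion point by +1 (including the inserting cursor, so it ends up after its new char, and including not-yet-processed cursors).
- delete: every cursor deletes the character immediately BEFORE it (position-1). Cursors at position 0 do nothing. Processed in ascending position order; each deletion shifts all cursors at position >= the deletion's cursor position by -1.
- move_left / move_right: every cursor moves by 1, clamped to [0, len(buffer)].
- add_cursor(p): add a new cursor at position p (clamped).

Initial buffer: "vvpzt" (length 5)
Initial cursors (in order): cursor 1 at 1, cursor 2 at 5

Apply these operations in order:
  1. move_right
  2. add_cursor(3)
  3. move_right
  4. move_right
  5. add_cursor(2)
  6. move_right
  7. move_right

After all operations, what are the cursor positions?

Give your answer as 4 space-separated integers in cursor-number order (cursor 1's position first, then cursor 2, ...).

After op 1 (move_right): buffer="vvpzt" (len 5), cursors c1@2 c2@5, authorship .....
After op 2 (add_cursor(3)): buffer="vvpzt" (len 5), cursors c1@2 c3@3 c2@5, authorship .....
After op 3 (move_right): buffer="vvpzt" (len 5), cursors c1@3 c3@4 c2@5, authorship .....
After op 4 (move_right): buffer="vvpzt" (len 5), cursors c1@4 c2@5 c3@5, authorship .....
After op 5 (add_cursor(2)): buffer="vvpzt" (len 5), cursors c4@2 c1@4 c2@5 c3@5, authorship .....
After op 6 (move_right): buffer="vvpzt" (len 5), cursors c4@3 c1@5 c2@5 c3@5, authorship .....
After op 7 (move_right): buffer="vvpzt" (len 5), cursors c4@4 c1@5 c2@5 c3@5, authorship .....

Answer: 5 5 5 4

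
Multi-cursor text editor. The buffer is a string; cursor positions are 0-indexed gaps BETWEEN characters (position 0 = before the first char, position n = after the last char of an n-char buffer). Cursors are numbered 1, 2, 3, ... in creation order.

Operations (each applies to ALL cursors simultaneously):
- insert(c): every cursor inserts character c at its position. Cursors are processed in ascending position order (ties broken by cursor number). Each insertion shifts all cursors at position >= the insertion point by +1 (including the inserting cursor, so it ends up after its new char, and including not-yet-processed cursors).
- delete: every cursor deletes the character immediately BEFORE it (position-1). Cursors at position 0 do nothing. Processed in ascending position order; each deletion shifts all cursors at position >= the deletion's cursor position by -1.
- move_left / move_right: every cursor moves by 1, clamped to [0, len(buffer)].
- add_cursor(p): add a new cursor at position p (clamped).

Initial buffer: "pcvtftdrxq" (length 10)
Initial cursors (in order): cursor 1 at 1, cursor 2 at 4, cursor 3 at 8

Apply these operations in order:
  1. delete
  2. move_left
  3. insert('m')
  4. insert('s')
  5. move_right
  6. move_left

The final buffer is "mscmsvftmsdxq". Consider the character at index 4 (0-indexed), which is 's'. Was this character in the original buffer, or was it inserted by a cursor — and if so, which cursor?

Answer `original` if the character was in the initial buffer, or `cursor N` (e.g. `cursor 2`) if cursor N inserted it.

Answer: cursor 2

Derivation:
After op 1 (delete): buffer="cvftdxq" (len 7), cursors c1@0 c2@2 c3@5, authorship .......
After op 2 (move_left): buffer="cvftdxq" (len 7), cursors c1@0 c2@1 c3@4, authorship .......
After op 3 (insert('m')): buffer="mcmvftmdxq" (len 10), cursors c1@1 c2@3 c3@7, authorship 1.2...3...
After op 4 (insert('s')): buffer="mscmsvftmsdxq" (len 13), cursors c1@2 c2@5 c3@10, authorship 11.22...33...
After op 5 (move_right): buffer="mscmsvftmsdxq" (len 13), cursors c1@3 c2@6 c3@11, authorship 11.22...33...
After op 6 (move_left): buffer="mscmsvftmsdxq" (len 13), cursors c1@2 c2@5 c3@10, authorship 11.22...33...
Authorship (.=original, N=cursor N): 1 1 . 2 2 . . . 3 3 . . .
Index 4: author = 2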